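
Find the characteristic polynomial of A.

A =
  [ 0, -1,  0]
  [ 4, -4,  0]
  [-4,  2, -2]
x^3 + 6*x^2 + 12*x + 8

Expanding det(x·I − A) (e.g. by cofactor expansion or by noting that A is similar to its Jordan form J, which has the same characteristic polynomial as A) gives
  χ_A(x) = x^3 + 6*x^2 + 12*x + 8
which factors as (x + 2)^3. The eigenvalues (with algebraic multiplicities) are λ = -2 with multiplicity 3.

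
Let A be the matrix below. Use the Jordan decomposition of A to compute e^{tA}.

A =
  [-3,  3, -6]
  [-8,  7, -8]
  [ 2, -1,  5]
e^{tA} =
  [-6*t*exp(3*t) + exp(3*t), 3*t*exp(3*t), -6*t*exp(3*t)]
  [-8*t*exp(3*t), 4*t*exp(3*t) + exp(3*t), -8*t*exp(3*t)]
  [2*t*exp(3*t), -t*exp(3*t), 2*t*exp(3*t) + exp(3*t)]

Strategy: write A = P · J · P⁻¹ where J is a Jordan canonical form, so e^{tA} = P · e^{tJ} · P⁻¹, and e^{tJ} can be computed block-by-block.

A has Jordan form
J =
  [3, 1, 0]
  [0, 3, 0]
  [0, 0, 3]
(up to reordering of blocks).

Per-block formulas:
  For a 1×1 block at λ = 3: exp(t · [3]) = [e^(3t)].
  For a 2×2 Jordan block J_2(3): exp(t · J_2(3)) = e^(3t)·(I + t·N), where N is the 2×2 nilpotent shift.

After assembling e^{tJ} and conjugating by P, we get:

e^{tA} =
  [-6*t*exp(3*t) + exp(3*t), 3*t*exp(3*t), -6*t*exp(3*t)]
  [-8*t*exp(3*t), 4*t*exp(3*t) + exp(3*t), -8*t*exp(3*t)]
  [2*t*exp(3*t), -t*exp(3*t), 2*t*exp(3*t) + exp(3*t)]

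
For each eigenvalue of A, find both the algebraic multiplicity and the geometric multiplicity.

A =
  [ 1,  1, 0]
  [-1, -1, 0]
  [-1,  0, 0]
λ = 0: alg = 3, geom = 1

Step 1 — factor the characteristic polynomial to read off the algebraic multiplicities:
  χ_A(x) = x^3

Step 2 — compute geometric multiplicities via the rank-nullity identity g(λ) = n − rank(A − λI):
  rank(A − (0)·I) = 2, so dim ker(A − (0)·I) = n − 2 = 1

Summary:
  λ = 0: algebraic multiplicity = 3, geometric multiplicity = 1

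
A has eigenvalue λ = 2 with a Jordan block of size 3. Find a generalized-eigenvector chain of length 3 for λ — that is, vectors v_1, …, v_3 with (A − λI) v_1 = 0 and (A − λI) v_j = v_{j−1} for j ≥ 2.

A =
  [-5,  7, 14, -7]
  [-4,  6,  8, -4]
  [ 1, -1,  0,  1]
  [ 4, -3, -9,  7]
A Jordan chain for λ = 2 of length 3:
v_1 = (7, 4, -1, -5)ᵀ
v_2 = (-7, -4, 1, 4)ᵀ
v_3 = (1, 0, 0, 0)ᵀ

Let N = A − (2)·I. We want v_3 with N^3 v_3 = 0 but N^2 v_3 ≠ 0; then v_{j-1} := N · v_j for j = 3, …, 2.

Pick v_3 = (1, 0, 0, 0)ᵀ.
Then v_2 = N · v_3 = (-7, -4, 1, 4)ᵀ.
Then v_1 = N · v_2 = (7, 4, -1, -5)ᵀ.

Sanity check: (A − (2)·I) v_1 = (0, 0, 0, 0)ᵀ = 0. ✓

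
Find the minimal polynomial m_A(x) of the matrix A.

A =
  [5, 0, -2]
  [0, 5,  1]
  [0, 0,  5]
x^2 - 10*x + 25

The characteristic polynomial is χ_A(x) = (x - 5)^3, so the eigenvalues are known. The minimal polynomial is
  m_A(x) = Π_λ (x − λ)^{k_λ}
where k_λ is the size of the *largest* Jordan block for λ (equivalently, the smallest k with (A − λI)^k v = 0 for every generalised eigenvector v of λ).

  λ = 5: largest Jordan block has size 2, contributing (x − 5)^2

So m_A(x) = (x - 5)^2 = x^2 - 10*x + 25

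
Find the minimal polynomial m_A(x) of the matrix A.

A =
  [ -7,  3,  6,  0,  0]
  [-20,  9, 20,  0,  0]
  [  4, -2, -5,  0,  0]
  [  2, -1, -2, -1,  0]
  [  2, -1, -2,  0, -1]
x^2 + 2*x + 1

The characteristic polynomial is χ_A(x) = (x + 1)^5, so the eigenvalues are known. The minimal polynomial is
  m_A(x) = Π_λ (x − λ)^{k_λ}
where k_λ is the size of the *largest* Jordan block for λ (equivalently, the smallest k with (A − λI)^k v = 0 for every generalised eigenvector v of λ).

  λ = -1: largest Jordan block has size 2, contributing (x + 1)^2

So m_A(x) = (x + 1)^2 = x^2 + 2*x + 1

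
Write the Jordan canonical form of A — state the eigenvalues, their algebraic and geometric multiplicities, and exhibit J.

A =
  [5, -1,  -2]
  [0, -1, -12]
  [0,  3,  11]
J_2(5) ⊕ J_1(5)

The characteristic polynomial is
  det(x·I − A) = x^3 - 15*x^2 + 75*x - 125 = (x - 5)^3

Eigenvalues and multiplicities (the geometric multiplicity of λ is n − rank(A − λI), which equals the number of Jordan blocks for λ):
  λ = 5: algebraic multiplicity = 3, geometric multiplicity = 2

Determining the block sizes for each eigenvalue:
  λ = 5: 2 blocks summing to 3 forces exactly one block of size 2 and the rest size 1 → block sizes [2, 1]

Assembling the blocks gives a Jordan form
J =
  [5, 1, 0]
  [0, 5, 0]
  [0, 0, 5]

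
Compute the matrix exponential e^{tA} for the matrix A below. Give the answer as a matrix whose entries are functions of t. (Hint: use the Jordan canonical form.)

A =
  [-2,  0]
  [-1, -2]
e^{tA} =
  [exp(-2*t), 0]
  [-t*exp(-2*t), exp(-2*t)]

Strategy: write A = P · J · P⁻¹ where J is a Jordan canonical form, so e^{tA} = P · e^{tJ} · P⁻¹, and e^{tJ} can be computed block-by-block.

A has Jordan form
J =
  [-2,  1]
  [ 0, -2]
(up to reordering of blocks).

Per-block formulas:
  For a 2×2 Jordan block J_2(-2): exp(t · J_2(-2)) = e^(-2t)·(I + t·N), where N is the 2×2 nilpotent shift.

After assembling e^{tJ} and conjugating by P, we get:

e^{tA} =
  [exp(-2*t), 0]
  [-t*exp(-2*t), exp(-2*t)]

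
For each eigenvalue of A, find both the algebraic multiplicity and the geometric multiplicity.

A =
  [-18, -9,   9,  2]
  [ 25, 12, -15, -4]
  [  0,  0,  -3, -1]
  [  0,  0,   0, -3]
λ = -3: alg = 4, geom = 2

Step 1 — factor the characteristic polynomial to read off the algebraic multiplicities:
  χ_A(x) = (x + 3)^4

Step 2 — compute geometric multiplicities via the rank-nullity identity g(λ) = n − rank(A − λI):
  rank(A − (-3)·I) = 2, so dim ker(A − (-3)·I) = n − 2 = 2

Summary:
  λ = -3: algebraic multiplicity = 4, geometric multiplicity = 2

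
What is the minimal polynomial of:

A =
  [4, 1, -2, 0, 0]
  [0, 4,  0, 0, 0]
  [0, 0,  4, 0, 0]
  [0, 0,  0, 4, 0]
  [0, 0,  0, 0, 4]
x^2 - 8*x + 16

The characteristic polynomial is χ_A(x) = (x - 4)^5, so the eigenvalues are known. The minimal polynomial is
  m_A(x) = Π_λ (x − λ)^{k_λ}
where k_λ is the size of the *largest* Jordan block for λ (equivalently, the smallest k with (A − λI)^k v = 0 for every generalised eigenvector v of λ).

  λ = 4: largest Jordan block has size 2, contributing (x − 4)^2

So m_A(x) = (x - 4)^2 = x^2 - 8*x + 16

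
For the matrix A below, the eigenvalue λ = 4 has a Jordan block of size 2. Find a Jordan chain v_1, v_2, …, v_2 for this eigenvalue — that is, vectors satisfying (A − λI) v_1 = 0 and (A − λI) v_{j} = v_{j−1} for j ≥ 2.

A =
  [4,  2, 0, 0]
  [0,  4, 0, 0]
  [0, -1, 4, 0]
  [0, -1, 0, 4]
A Jordan chain for λ = 4 of length 2:
v_1 = (2, 0, -1, -1)ᵀ
v_2 = (0, 1, 0, 0)ᵀ

Let N = A − (4)·I. We want v_2 with N^2 v_2 = 0 but N^1 v_2 ≠ 0; then v_{j-1} := N · v_j for j = 2, …, 2.

Pick v_2 = (0, 1, 0, 0)ᵀ.
Then v_1 = N · v_2 = (2, 0, -1, -1)ᵀ.

Sanity check: (A − (4)·I) v_1 = (0, 0, 0, 0)ᵀ = 0. ✓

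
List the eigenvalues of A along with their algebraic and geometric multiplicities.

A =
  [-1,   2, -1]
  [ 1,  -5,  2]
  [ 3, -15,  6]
λ = 0: alg = 3, geom = 1

Step 1 — factor the characteristic polynomial to read off the algebraic multiplicities:
  χ_A(x) = x^3

Step 2 — compute geometric multiplicities via the rank-nullity identity g(λ) = n − rank(A − λI):
  rank(A − (0)·I) = 2, so dim ker(A − (0)·I) = n − 2 = 1

Summary:
  λ = 0: algebraic multiplicity = 3, geometric multiplicity = 1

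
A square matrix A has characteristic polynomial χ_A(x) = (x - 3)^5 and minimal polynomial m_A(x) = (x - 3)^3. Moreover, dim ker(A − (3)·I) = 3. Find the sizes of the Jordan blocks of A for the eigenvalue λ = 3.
Block sizes for λ = 3: [3, 1, 1]

Step 1 — from the characteristic polynomial, algebraic multiplicity of λ = 3 is 5. From dim ker(A − (3)·I) = 3, there are exactly 3 Jordan blocks for λ = 3.
Step 2 — from the minimal polynomial, the factor (x − 3)^3 tells us the largest block for λ = 3 has size 3.
Step 3 — with total size 5, 3 blocks, and largest block 3, the block sizes (in nonincreasing order) are [3, 1, 1].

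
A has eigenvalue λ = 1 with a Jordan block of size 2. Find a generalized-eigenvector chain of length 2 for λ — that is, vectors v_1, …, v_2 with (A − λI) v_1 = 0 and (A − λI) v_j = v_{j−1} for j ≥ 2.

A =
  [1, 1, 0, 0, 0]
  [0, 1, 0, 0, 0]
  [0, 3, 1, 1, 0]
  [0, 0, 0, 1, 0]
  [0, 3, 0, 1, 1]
A Jordan chain for λ = 1 of length 2:
v_1 = (1, 0, 3, 0, 3)ᵀ
v_2 = (0, 1, 0, 0, 0)ᵀ

Let N = A − (1)·I. We want v_2 with N^2 v_2 = 0 but N^1 v_2 ≠ 0; then v_{j-1} := N · v_j for j = 2, …, 2.

Pick v_2 = (0, 1, 0, 0, 0)ᵀ.
Then v_1 = N · v_2 = (1, 0, 3, 0, 3)ᵀ.

Sanity check: (A − (1)·I) v_1 = (0, 0, 0, 0, 0)ᵀ = 0. ✓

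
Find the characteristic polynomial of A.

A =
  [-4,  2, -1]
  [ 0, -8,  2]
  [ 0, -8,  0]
x^3 + 12*x^2 + 48*x + 64

Expanding det(x·I − A) (e.g. by cofactor expansion or by noting that A is similar to its Jordan form J, which has the same characteristic polynomial as A) gives
  χ_A(x) = x^3 + 12*x^2 + 48*x + 64
which factors as (x + 4)^3. The eigenvalues (with algebraic multiplicities) are λ = -4 with multiplicity 3.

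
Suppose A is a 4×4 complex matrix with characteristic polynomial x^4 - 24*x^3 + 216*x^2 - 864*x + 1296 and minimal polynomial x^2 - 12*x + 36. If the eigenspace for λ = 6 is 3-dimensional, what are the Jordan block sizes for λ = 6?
Block sizes for λ = 6: [2, 1, 1]

Step 1 — from the characteristic polynomial, algebraic multiplicity of λ = 6 is 4. From dim ker(A − (6)·I) = 3, there are exactly 3 Jordan blocks for λ = 6.
Step 2 — from the minimal polynomial, the factor (x − 6)^2 tells us the largest block for λ = 6 has size 2.
Step 3 — with total size 4, 3 blocks, and largest block 2, the block sizes (in nonincreasing order) are [2, 1, 1].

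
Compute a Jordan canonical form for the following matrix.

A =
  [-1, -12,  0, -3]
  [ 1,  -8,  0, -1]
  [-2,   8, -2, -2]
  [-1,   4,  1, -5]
J_3(-4) ⊕ J_1(-4)

The characteristic polynomial is
  det(x·I − A) = x^4 + 16*x^3 + 96*x^2 + 256*x + 256 = (x + 4)^4

Eigenvalues and multiplicities (the geometric multiplicity of λ is n − rank(A − λI), which equals the number of Jordan blocks for λ):
  λ = -4: algebraic multiplicity = 4, geometric multiplicity = 2

Determining the block sizes for each eigenvalue:
  λ = -4: with am = 4 and gm = 2, the partition is not yet determined (e.g. several partitions of 4 into 2 parts exist). Let N = A − (-4)·I. Computing rank(N^1) = 2, rank(N^2) = 1, rank(N^3) = 0; the number of blocks of size ≥ j is rank(N^{j−1}) − rank(N^j), giving [2, 1, 1]. So we have 1 block(s) of size 3, 1 block(s) of size 1 → block sizes [3, 1]

Assembling the blocks gives a Jordan form
J =
  [-4,  1,  0,  0]
  [ 0, -4,  1,  0]
  [ 0,  0, -4,  0]
  [ 0,  0,  0, -4]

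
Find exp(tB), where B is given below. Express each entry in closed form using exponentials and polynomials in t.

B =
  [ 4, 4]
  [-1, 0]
e^{tB} =
  [2*t*exp(2*t) + exp(2*t), 4*t*exp(2*t)]
  [-t*exp(2*t), -2*t*exp(2*t) + exp(2*t)]

Strategy: write B = P · J · P⁻¹ where J is a Jordan canonical form, so e^{tB} = P · e^{tJ} · P⁻¹, and e^{tJ} can be computed block-by-block.

B has Jordan form
J =
  [2, 1]
  [0, 2]
(up to reordering of blocks).

Per-block formulas:
  For a 2×2 Jordan block J_2(2): exp(t · J_2(2)) = e^(2t)·(I + t·N), where N is the 2×2 nilpotent shift.

After assembling e^{tJ} and conjugating by P, we get:

e^{tB} =
  [2*t*exp(2*t) + exp(2*t), 4*t*exp(2*t)]
  [-t*exp(2*t), -2*t*exp(2*t) + exp(2*t)]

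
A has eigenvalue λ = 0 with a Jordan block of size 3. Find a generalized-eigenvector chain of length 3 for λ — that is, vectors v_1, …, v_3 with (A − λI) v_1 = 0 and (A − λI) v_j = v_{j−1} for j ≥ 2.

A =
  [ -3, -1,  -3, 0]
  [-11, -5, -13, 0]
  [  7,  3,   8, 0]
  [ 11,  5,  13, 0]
A Jordan chain for λ = 0 of length 3:
v_1 = (-1, -3, 2, 3)ᵀ
v_2 = (-3, -11, 7, 11)ᵀ
v_3 = (1, 0, 0, 0)ᵀ

Let N = A − (0)·I. We want v_3 with N^3 v_3 = 0 but N^2 v_3 ≠ 0; then v_{j-1} := N · v_j for j = 3, …, 2.

Pick v_3 = (1, 0, 0, 0)ᵀ.
Then v_2 = N · v_3 = (-3, -11, 7, 11)ᵀ.
Then v_1 = N · v_2 = (-1, -3, 2, 3)ᵀ.

Sanity check: (A − (0)·I) v_1 = (0, 0, 0, 0)ᵀ = 0. ✓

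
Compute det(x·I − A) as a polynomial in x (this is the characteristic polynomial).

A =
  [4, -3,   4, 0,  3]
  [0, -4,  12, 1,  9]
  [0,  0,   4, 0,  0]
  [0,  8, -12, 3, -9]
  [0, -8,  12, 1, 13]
x^5 - 20*x^4 + 160*x^3 - 640*x^2 + 1280*x - 1024

Expanding det(x·I − A) (e.g. by cofactor expansion or by noting that A is similar to its Jordan form J, which has the same characteristic polynomial as A) gives
  χ_A(x) = x^5 - 20*x^4 + 160*x^3 - 640*x^2 + 1280*x - 1024
which factors as (x - 4)^5. The eigenvalues (with algebraic multiplicities) are λ = 4 with multiplicity 5.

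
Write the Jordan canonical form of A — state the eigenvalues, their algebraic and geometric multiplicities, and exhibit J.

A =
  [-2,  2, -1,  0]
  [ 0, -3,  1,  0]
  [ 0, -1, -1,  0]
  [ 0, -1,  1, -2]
J_3(-2) ⊕ J_1(-2)

The characteristic polynomial is
  det(x·I − A) = x^4 + 8*x^3 + 24*x^2 + 32*x + 16 = (x + 2)^4

Eigenvalues and multiplicities (the geometric multiplicity of λ is n − rank(A − λI), which equals the number of Jordan blocks for λ):
  λ = -2: algebraic multiplicity = 4, geometric multiplicity = 2

Determining the block sizes for each eigenvalue:
  λ = -2: with am = 4 and gm = 2, the partition is not yet determined (e.g. several partitions of 4 into 2 parts exist). Let N = A − (-2)·I. Computing rank(N^1) = 2, rank(N^2) = 1, rank(N^3) = 0; the number of blocks of size ≥ j is rank(N^{j−1}) − rank(N^j), giving [2, 1, 1]. So we have 1 block(s) of size 3, 1 block(s) of size 1 → block sizes [3, 1]

Assembling the blocks gives a Jordan form
J =
  [-2,  1,  0,  0]
  [ 0, -2,  1,  0]
  [ 0,  0, -2,  0]
  [ 0,  0,  0, -2]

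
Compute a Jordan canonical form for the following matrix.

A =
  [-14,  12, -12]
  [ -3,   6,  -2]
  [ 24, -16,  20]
J_2(4) ⊕ J_1(4)

The characteristic polynomial is
  det(x·I − A) = x^3 - 12*x^2 + 48*x - 64 = (x - 4)^3

Eigenvalues and multiplicities (the geometric multiplicity of λ is n − rank(A − λI), which equals the number of Jordan blocks for λ):
  λ = 4: algebraic multiplicity = 3, geometric multiplicity = 2

Determining the block sizes for each eigenvalue:
  λ = 4: 2 blocks summing to 3 forces exactly one block of size 2 and the rest size 1 → block sizes [2, 1]

Assembling the blocks gives a Jordan form
J =
  [4, 1, 0]
  [0, 4, 0]
  [0, 0, 4]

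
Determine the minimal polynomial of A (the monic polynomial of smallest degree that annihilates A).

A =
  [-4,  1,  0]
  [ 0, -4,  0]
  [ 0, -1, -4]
x^2 + 8*x + 16

The characteristic polynomial is χ_A(x) = (x + 4)^3, so the eigenvalues are known. The minimal polynomial is
  m_A(x) = Π_λ (x − λ)^{k_λ}
where k_λ is the size of the *largest* Jordan block for λ (equivalently, the smallest k with (A − λI)^k v = 0 for every generalised eigenvector v of λ).

  λ = -4: largest Jordan block has size 2, contributing (x + 4)^2

So m_A(x) = (x + 4)^2 = x^2 + 8*x + 16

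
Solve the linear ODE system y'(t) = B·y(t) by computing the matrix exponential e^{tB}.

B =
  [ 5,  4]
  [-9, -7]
e^{tB} =
  [6*t*exp(-t) + exp(-t), 4*t*exp(-t)]
  [-9*t*exp(-t), -6*t*exp(-t) + exp(-t)]

Strategy: write B = P · J · P⁻¹ where J is a Jordan canonical form, so e^{tB} = P · e^{tJ} · P⁻¹, and e^{tJ} can be computed block-by-block.

B has Jordan form
J =
  [-1,  1]
  [ 0, -1]
(up to reordering of blocks).

Per-block formulas:
  For a 2×2 Jordan block J_2(-1): exp(t · J_2(-1)) = e^(-1t)·(I + t·N), where N is the 2×2 nilpotent shift.

After assembling e^{tJ} and conjugating by P, we get:

e^{tB} =
  [6*t*exp(-t) + exp(-t), 4*t*exp(-t)]
  [-9*t*exp(-t), -6*t*exp(-t) + exp(-t)]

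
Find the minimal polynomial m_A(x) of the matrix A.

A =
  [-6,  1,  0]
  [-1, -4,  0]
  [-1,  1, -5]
x^2 + 10*x + 25

The characteristic polynomial is χ_A(x) = (x + 5)^3, so the eigenvalues are known. The minimal polynomial is
  m_A(x) = Π_λ (x − λ)^{k_λ}
where k_λ is the size of the *largest* Jordan block for λ (equivalently, the smallest k with (A − λI)^k v = 0 for every generalised eigenvector v of λ).

  λ = -5: largest Jordan block has size 2, contributing (x + 5)^2

So m_A(x) = (x + 5)^2 = x^2 + 10*x + 25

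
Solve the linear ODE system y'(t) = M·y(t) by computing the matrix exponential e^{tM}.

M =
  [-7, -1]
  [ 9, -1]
e^{tM} =
  [-3*t*exp(-4*t) + exp(-4*t), -t*exp(-4*t)]
  [9*t*exp(-4*t), 3*t*exp(-4*t) + exp(-4*t)]

Strategy: write M = P · J · P⁻¹ where J is a Jordan canonical form, so e^{tM} = P · e^{tJ} · P⁻¹, and e^{tJ} can be computed block-by-block.

M has Jordan form
J =
  [-4,  1]
  [ 0, -4]
(up to reordering of blocks).

Per-block formulas:
  For a 2×2 Jordan block J_2(-4): exp(t · J_2(-4)) = e^(-4t)·(I + t·N), where N is the 2×2 nilpotent shift.

After assembling e^{tJ} and conjugating by P, we get:

e^{tM} =
  [-3*t*exp(-4*t) + exp(-4*t), -t*exp(-4*t)]
  [9*t*exp(-4*t), 3*t*exp(-4*t) + exp(-4*t)]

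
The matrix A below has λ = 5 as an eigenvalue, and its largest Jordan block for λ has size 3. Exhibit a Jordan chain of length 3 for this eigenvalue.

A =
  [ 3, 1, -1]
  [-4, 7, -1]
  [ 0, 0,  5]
A Jordan chain for λ = 5 of length 3:
v_1 = (1, 2, 0)ᵀ
v_2 = (-1, -1, 0)ᵀ
v_3 = (0, 0, 1)ᵀ

Let N = A − (5)·I. We want v_3 with N^3 v_3 = 0 but N^2 v_3 ≠ 0; then v_{j-1} := N · v_j for j = 3, …, 2.

Pick v_3 = (0, 0, 1)ᵀ.
Then v_2 = N · v_3 = (-1, -1, 0)ᵀ.
Then v_1 = N · v_2 = (1, 2, 0)ᵀ.

Sanity check: (A − (5)·I) v_1 = (0, 0, 0)ᵀ = 0. ✓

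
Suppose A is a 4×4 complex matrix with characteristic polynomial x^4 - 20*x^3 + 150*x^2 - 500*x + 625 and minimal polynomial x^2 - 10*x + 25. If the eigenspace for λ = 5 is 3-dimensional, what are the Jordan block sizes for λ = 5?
Block sizes for λ = 5: [2, 1, 1]

Step 1 — from the characteristic polynomial, algebraic multiplicity of λ = 5 is 4. From dim ker(A − (5)·I) = 3, there are exactly 3 Jordan blocks for λ = 5.
Step 2 — from the minimal polynomial, the factor (x − 5)^2 tells us the largest block for λ = 5 has size 2.
Step 3 — with total size 4, 3 blocks, and largest block 2, the block sizes (in nonincreasing order) are [2, 1, 1].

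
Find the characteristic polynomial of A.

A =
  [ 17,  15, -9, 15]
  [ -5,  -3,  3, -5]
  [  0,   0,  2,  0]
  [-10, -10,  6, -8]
x^4 - 8*x^3 + 24*x^2 - 32*x + 16

Expanding det(x·I − A) (e.g. by cofactor expansion or by noting that A is similar to its Jordan form J, which has the same characteristic polynomial as A) gives
  χ_A(x) = x^4 - 8*x^3 + 24*x^2 - 32*x + 16
which factors as (x - 2)^4. The eigenvalues (with algebraic multiplicities) are λ = 2 with multiplicity 4.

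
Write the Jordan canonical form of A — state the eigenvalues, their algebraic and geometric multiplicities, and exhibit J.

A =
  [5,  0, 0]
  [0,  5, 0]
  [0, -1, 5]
J_2(5) ⊕ J_1(5)

The characteristic polynomial is
  det(x·I − A) = x^3 - 15*x^2 + 75*x - 125 = (x - 5)^3

Eigenvalues and multiplicities (the geometric multiplicity of λ is n − rank(A − λI), which equals the number of Jordan blocks for λ):
  λ = 5: algebraic multiplicity = 3, geometric multiplicity = 2

Determining the block sizes for each eigenvalue:
  λ = 5: 2 blocks summing to 3 forces exactly one block of size 2 and the rest size 1 → block sizes [2, 1]

Assembling the blocks gives a Jordan form
J =
  [5, 1, 0]
  [0, 5, 0]
  [0, 0, 5]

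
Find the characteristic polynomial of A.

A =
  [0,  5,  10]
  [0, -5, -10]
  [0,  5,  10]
x^3 - 5*x^2

Expanding det(x·I − A) (e.g. by cofactor expansion or by noting that A is similar to its Jordan form J, which has the same characteristic polynomial as A) gives
  χ_A(x) = x^3 - 5*x^2
which factors as x^2*(x - 5). The eigenvalues (with algebraic multiplicities) are λ = 0 with multiplicity 2, λ = 5 with multiplicity 1.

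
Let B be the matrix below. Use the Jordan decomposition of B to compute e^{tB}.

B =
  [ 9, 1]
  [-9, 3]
e^{tB} =
  [3*t*exp(6*t) + exp(6*t), t*exp(6*t)]
  [-9*t*exp(6*t), -3*t*exp(6*t) + exp(6*t)]

Strategy: write B = P · J · P⁻¹ where J is a Jordan canonical form, so e^{tB} = P · e^{tJ} · P⁻¹, and e^{tJ} can be computed block-by-block.

B has Jordan form
J =
  [6, 1]
  [0, 6]
(up to reordering of blocks).

Per-block formulas:
  For a 2×2 Jordan block J_2(6): exp(t · J_2(6)) = e^(6t)·(I + t·N), where N is the 2×2 nilpotent shift.

After assembling e^{tJ} and conjugating by P, we get:

e^{tB} =
  [3*t*exp(6*t) + exp(6*t), t*exp(6*t)]
  [-9*t*exp(6*t), -3*t*exp(6*t) + exp(6*t)]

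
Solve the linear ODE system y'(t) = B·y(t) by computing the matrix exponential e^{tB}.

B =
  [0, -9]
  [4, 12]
e^{tB} =
  [-6*t*exp(6*t) + exp(6*t), -9*t*exp(6*t)]
  [4*t*exp(6*t), 6*t*exp(6*t) + exp(6*t)]

Strategy: write B = P · J · P⁻¹ where J is a Jordan canonical form, so e^{tB} = P · e^{tJ} · P⁻¹, and e^{tJ} can be computed block-by-block.

B has Jordan form
J =
  [6, 1]
  [0, 6]
(up to reordering of blocks).

Per-block formulas:
  For a 2×2 Jordan block J_2(6): exp(t · J_2(6)) = e^(6t)·(I + t·N), where N is the 2×2 nilpotent shift.

After assembling e^{tJ} and conjugating by P, we get:

e^{tB} =
  [-6*t*exp(6*t) + exp(6*t), -9*t*exp(6*t)]
  [4*t*exp(6*t), 6*t*exp(6*t) + exp(6*t)]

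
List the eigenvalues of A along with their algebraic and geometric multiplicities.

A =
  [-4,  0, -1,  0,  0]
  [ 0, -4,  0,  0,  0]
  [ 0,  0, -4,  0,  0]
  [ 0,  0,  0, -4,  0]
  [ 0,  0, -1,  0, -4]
λ = -4: alg = 5, geom = 4

Step 1 — factor the characteristic polynomial to read off the algebraic multiplicities:
  χ_A(x) = (x + 4)^5

Step 2 — compute geometric multiplicities via the rank-nullity identity g(λ) = n − rank(A − λI):
  rank(A − (-4)·I) = 1, so dim ker(A − (-4)·I) = n − 1 = 4

Summary:
  λ = -4: algebraic multiplicity = 5, geometric multiplicity = 4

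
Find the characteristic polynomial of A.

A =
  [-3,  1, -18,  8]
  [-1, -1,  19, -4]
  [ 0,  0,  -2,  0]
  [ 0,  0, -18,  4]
x^4 + 2*x^3 - 12*x^2 - 40*x - 32

Expanding det(x·I − A) (e.g. by cofactor expansion or by noting that A is similar to its Jordan form J, which has the same characteristic polynomial as A) gives
  χ_A(x) = x^4 + 2*x^3 - 12*x^2 - 40*x - 32
which factors as (x - 4)*(x + 2)^3. The eigenvalues (with algebraic multiplicities) are λ = -2 with multiplicity 3, λ = 4 with multiplicity 1.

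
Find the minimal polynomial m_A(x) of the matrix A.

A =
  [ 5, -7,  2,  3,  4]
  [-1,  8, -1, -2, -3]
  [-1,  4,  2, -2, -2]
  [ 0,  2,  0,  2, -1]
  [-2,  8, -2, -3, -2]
x^3 - 9*x^2 + 27*x - 27

The characteristic polynomial is χ_A(x) = (x - 3)^5, so the eigenvalues are known. The minimal polynomial is
  m_A(x) = Π_λ (x − λ)^{k_λ}
where k_λ is the size of the *largest* Jordan block for λ (equivalently, the smallest k with (A − λI)^k v = 0 for every generalised eigenvector v of λ).

  λ = 3: largest Jordan block has size 3, contributing (x − 3)^3

So m_A(x) = (x - 3)^3 = x^3 - 9*x^2 + 27*x - 27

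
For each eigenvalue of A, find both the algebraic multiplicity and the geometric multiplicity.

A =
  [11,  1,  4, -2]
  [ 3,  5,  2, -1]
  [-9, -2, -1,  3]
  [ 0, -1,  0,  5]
λ = 5: alg = 4, geom = 2

Step 1 — factor the characteristic polynomial to read off the algebraic multiplicities:
  χ_A(x) = (x - 5)^4

Step 2 — compute geometric multiplicities via the rank-nullity identity g(λ) = n − rank(A − λI):
  rank(A − (5)·I) = 2, so dim ker(A − (5)·I) = n − 2 = 2

Summary:
  λ = 5: algebraic multiplicity = 4, geometric multiplicity = 2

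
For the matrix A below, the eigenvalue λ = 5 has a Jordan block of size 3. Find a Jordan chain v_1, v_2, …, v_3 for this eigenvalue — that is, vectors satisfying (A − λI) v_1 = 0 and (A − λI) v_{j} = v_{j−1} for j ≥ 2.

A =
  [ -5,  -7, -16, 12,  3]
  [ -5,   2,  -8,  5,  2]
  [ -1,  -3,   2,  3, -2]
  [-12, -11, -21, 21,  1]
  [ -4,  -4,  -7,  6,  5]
A Jordan chain for λ = 5 of length 3:
v_1 = (-5, 5, 0, 0, -5)ᵀ
v_2 = (-10, -5, -1, -12, -4)ᵀ
v_3 = (1, 0, 0, 0, 0)ᵀ

Let N = A − (5)·I. We want v_3 with N^3 v_3 = 0 but N^2 v_3 ≠ 0; then v_{j-1} := N · v_j for j = 3, …, 2.

Pick v_3 = (1, 0, 0, 0, 0)ᵀ.
Then v_2 = N · v_3 = (-10, -5, -1, -12, -4)ᵀ.
Then v_1 = N · v_2 = (-5, 5, 0, 0, -5)ᵀ.

Sanity check: (A − (5)·I) v_1 = (0, 0, 0, 0, 0)ᵀ = 0. ✓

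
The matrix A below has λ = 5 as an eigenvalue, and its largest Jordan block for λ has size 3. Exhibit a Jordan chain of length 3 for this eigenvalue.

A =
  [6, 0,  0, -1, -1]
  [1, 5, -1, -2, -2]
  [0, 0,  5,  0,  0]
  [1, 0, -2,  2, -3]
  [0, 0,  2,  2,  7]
A Jordan chain for λ = 5 of length 3:
v_1 = (0, -1, 0, -2, 2)ᵀ
v_2 = (1, 1, 0, 1, 0)ᵀ
v_3 = (1, 0, 0, 0, 0)ᵀ

Let N = A − (5)·I. We want v_3 with N^3 v_3 = 0 but N^2 v_3 ≠ 0; then v_{j-1} := N · v_j for j = 3, …, 2.

Pick v_3 = (1, 0, 0, 0, 0)ᵀ.
Then v_2 = N · v_3 = (1, 1, 0, 1, 0)ᵀ.
Then v_1 = N · v_2 = (0, -1, 0, -2, 2)ᵀ.

Sanity check: (A − (5)·I) v_1 = (0, 0, 0, 0, 0)ᵀ = 0. ✓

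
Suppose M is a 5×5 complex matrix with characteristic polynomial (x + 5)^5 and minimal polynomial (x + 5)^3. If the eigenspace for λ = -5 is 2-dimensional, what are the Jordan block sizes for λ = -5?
Block sizes for λ = -5: [3, 2]

Step 1 — from the characteristic polynomial, algebraic multiplicity of λ = -5 is 5. From dim ker(M − (-5)·I) = 2, there are exactly 2 Jordan blocks for λ = -5.
Step 2 — from the minimal polynomial, the factor (x + 5)^3 tells us the largest block for λ = -5 has size 3.
Step 3 — with total size 5, 2 blocks, and largest block 3, the block sizes (in nonincreasing order) are [3, 2].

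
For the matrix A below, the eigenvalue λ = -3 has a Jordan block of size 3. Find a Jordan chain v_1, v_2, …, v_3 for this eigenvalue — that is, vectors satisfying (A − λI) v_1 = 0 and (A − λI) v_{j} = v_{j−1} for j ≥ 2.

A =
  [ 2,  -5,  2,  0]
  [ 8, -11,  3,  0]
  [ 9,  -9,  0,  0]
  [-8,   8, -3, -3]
A Jordan chain for λ = -3 of length 3:
v_1 = (3, 3, 0, -3)ᵀ
v_2 = (5, 8, 9, -8)ᵀ
v_3 = (1, 0, 0, 0)ᵀ

Let N = A − (-3)·I. We want v_3 with N^3 v_3 = 0 but N^2 v_3 ≠ 0; then v_{j-1} := N · v_j for j = 3, …, 2.

Pick v_3 = (1, 0, 0, 0)ᵀ.
Then v_2 = N · v_3 = (5, 8, 9, -8)ᵀ.
Then v_1 = N · v_2 = (3, 3, 0, -3)ᵀ.

Sanity check: (A − (-3)·I) v_1 = (0, 0, 0, 0)ᵀ = 0. ✓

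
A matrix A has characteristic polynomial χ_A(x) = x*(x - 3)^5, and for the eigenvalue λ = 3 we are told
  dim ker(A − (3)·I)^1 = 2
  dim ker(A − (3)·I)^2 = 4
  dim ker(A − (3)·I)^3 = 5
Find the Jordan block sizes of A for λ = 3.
Block sizes for λ = 3: [3, 2]

From the dimensions of kernels of powers, the number of Jordan blocks of size at least j is d_j − d_{j−1} where d_j = dim ker(N^j) (with d_0 = 0). Computing the differences gives [2, 2, 1].
The number of blocks of size exactly k is (#blocks of size ≥ k) − (#blocks of size ≥ k + 1), so the partition is: 1 block(s) of size 2, 1 block(s) of size 3.
In nonincreasing order the block sizes are [3, 2].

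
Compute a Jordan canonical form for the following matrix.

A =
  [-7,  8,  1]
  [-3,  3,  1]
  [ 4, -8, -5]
J_3(-3)

The characteristic polynomial is
  det(x·I − A) = x^3 + 9*x^2 + 27*x + 27 = (x + 3)^3

Eigenvalues and multiplicities (the geometric multiplicity of λ is n − rank(A − λI), which equals the number of Jordan blocks for λ):
  λ = -3: algebraic multiplicity = 3, geometric multiplicity = 1

Determining the block sizes for each eigenvalue:
  λ = -3: one block (gm = 1), so the single block has size am = 3 → block sizes [3]

Assembling the blocks gives a Jordan form
J =
  [-3,  1,  0]
  [ 0, -3,  1]
  [ 0,  0, -3]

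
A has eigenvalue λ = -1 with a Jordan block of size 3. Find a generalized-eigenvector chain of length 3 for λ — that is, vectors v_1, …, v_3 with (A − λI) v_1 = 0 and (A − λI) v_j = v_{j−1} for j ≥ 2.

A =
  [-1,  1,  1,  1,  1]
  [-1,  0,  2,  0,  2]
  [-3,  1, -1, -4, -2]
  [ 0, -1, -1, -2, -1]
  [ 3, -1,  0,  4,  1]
A Jordan chain for λ = -1 of length 3:
v_1 = (-1, -1, 1, 1, -1)ᵀ
v_2 = (2, 1, -1, -2, 1)ᵀ
v_3 = (1, 2, 0, 0, 0)ᵀ

Let N = A − (-1)·I. We want v_3 with N^3 v_3 = 0 but N^2 v_3 ≠ 0; then v_{j-1} := N · v_j for j = 3, …, 2.

Pick v_3 = (1, 2, 0, 0, 0)ᵀ.
Then v_2 = N · v_3 = (2, 1, -1, -2, 1)ᵀ.
Then v_1 = N · v_2 = (-1, -1, 1, 1, -1)ᵀ.

Sanity check: (A − (-1)·I) v_1 = (0, 0, 0, 0, 0)ᵀ = 0. ✓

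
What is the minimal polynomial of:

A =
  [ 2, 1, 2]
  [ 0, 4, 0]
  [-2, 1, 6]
x^2 - 8*x + 16

The characteristic polynomial is χ_A(x) = (x - 4)^3, so the eigenvalues are known. The minimal polynomial is
  m_A(x) = Π_λ (x − λ)^{k_λ}
where k_λ is the size of the *largest* Jordan block for λ (equivalently, the smallest k with (A − λI)^k v = 0 for every generalised eigenvector v of λ).

  λ = 4: largest Jordan block has size 2, contributing (x − 4)^2

So m_A(x) = (x - 4)^2 = x^2 - 8*x + 16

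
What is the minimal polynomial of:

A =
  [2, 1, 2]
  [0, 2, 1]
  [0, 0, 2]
x^3 - 6*x^2 + 12*x - 8

The characteristic polynomial is χ_A(x) = (x - 2)^3, so the eigenvalues are known. The minimal polynomial is
  m_A(x) = Π_λ (x − λ)^{k_λ}
where k_λ is the size of the *largest* Jordan block for λ (equivalently, the smallest k with (A − λI)^k v = 0 for every generalised eigenvector v of λ).

  λ = 2: largest Jordan block has size 3, contributing (x − 2)^3

So m_A(x) = (x - 2)^3 = x^3 - 6*x^2 + 12*x - 8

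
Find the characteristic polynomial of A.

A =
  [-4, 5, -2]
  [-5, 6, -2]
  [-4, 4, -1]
x^3 - x^2 - x + 1

Expanding det(x·I − A) (e.g. by cofactor expansion or by noting that A is similar to its Jordan form J, which has the same characteristic polynomial as A) gives
  χ_A(x) = x^3 - x^2 - x + 1
which factors as (x - 1)^2*(x + 1). The eigenvalues (with algebraic multiplicities) are λ = -1 with multiplicity 1, λ = 1 with multiplicity 2.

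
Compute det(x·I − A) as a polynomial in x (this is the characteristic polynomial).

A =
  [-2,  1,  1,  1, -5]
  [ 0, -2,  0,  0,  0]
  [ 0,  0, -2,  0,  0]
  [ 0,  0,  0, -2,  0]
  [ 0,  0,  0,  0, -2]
x^5 + 10*x^4 + 40*x^3 + 80*x^2 + 80*x + 32

Expanding det(x·I − A) (e.g. by cofactor expansion or by noting that A is similar to its Jordan form J, which has the same characteristic polynomial as A) gives
  χ_A(x) = x^5 + 10*x^4 + 40*x^3 + 80*x^2 + 80*x + 32
which factors as (x + 2)^5. The eigenvalues (with algebraic multiplicities) are λ = -2 with multiplicity 5.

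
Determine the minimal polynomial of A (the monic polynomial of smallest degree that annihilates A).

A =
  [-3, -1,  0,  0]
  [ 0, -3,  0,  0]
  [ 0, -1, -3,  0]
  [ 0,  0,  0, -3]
x^2 + 6*x + 9

The characteristic polynomial is χ_A(x) = (x + 3)^4, so the eigenvalues are known. The minimal polynomial is
  m_A(x) = Π_λ (x − λ)^{k_λ}
where k_λ is the size of the *largest* Jordan block for λ (equivalently, the smallest k with (A − λI)^k v = 0 for every generalised eigenvector v of λ).

  λ = -3: largest Jordan block has size 2, contributing (x + 3)^2

So m_A(x) = (x + 3)^2 = x^2 + 6*x + 9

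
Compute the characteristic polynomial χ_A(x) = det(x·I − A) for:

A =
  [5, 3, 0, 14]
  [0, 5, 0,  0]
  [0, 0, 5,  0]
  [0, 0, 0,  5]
x^4 - 20*x^3 + 150*x^2 - 500*x + 625

Expanding det(x·I − A) (e.g. by cofactor expansion or by noting that A is similar to its Jordan form J, which has the same characteristic polynomial as A) gives
  χ_A(x) = x^4 - 20*x^3 + 150*x^2 - 500*x + 625
which factors as (x - 5)^4. The eigenvalues (with algebraic multiplicities) are λ = 5 with multiplicity 4.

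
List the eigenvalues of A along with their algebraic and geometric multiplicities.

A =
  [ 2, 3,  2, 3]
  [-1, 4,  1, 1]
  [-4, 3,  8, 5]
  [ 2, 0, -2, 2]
λ = 4: alg = 4, geom = 2

Step 1 — factor the characteristic polynomial to read off the algebraic multiplicities:
  χ_A(x) = (x - 4)^4

Step 2 — compute geometric multiplicities via the rank-nullity identity g(λ) = n − rank(A − λI):
  rank(A − (4)·I) = 2, so dim ker(A − (4)·I) = n − 2 = 2

Summary:
  λ = 4: algebraic multiplicity = 4, geometric multiplicity = 2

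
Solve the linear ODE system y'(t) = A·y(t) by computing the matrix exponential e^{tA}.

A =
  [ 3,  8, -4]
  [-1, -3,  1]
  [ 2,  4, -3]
e^{tA} =
  [4*t*exp(-t) + exp(-t), 8*t*exp(-t), -4*t*exp(-t)]
  [-t*exp(-t), -2*t*exp(-t) + exp(-t), t*exp(-t)]
  [2*t*exp(-t), 4*t*exp(-t), -2*t*exp(-t) + exp(-t)]

Strategy: write A = P · J · P⁻¹ where J is a Jordan canonical form, so e^{tA} = P · e^{tJ} · P⁻¹, and e^{tJ} can be computed block-by-block.

A has Jordan form
J =
  [-1,  1,  0]
  [ 0, -1,  0]
  [ 0,  0, -1]
(up to reordering of blocks).

Per-block formulas:
  For a 2×2 Jordan block J_2(-1): exp(t · J_2(-1)) = e^(-1t)·(I + t·N), where N is the 2×2 nilpotent shift.
  For a 1×1 block at λ = -1: exp(t · [-1]) = [e^(-1t)].

After assembling e^{tJ} and conjugating by P, we get:

e^{tA} =
  [4*t*exp(-t) + exp(-t), 8*t*exp(-t), -4*t*exp(-t)]
  [-t*exp(-t), -2*t*exp(-t) + exp(-t), t*exp(-t)]
  [2*t*exp(-t), 4*t*exp(-t), -2*t*exp(-t) + exp(-t)]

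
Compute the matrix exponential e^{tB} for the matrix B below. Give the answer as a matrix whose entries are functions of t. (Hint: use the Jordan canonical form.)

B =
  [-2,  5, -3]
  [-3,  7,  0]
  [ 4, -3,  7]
e^{tB} =
  [9*t^2*exp(4*t)/2 - 6*t*exp(4*t) + exp(4*t), -3*t^2*exp(4*t) + 5*t*exp(4*t), 9*t^2*exp(4*t)/2 - 3*t*exp(4*t)]
  [9*t^2*exp(4*t)/2 - 3*t*exp(4*t), -3*t^2*exp(4*t) + 3*t*exp(4*t) + exp(4*t), 9*t^2*exp(4*t)/2]
  [-3*t^2*exp(4*t)/2 + 4*t*exp(4*t), t^2*exp(4*t) - 3*t*exp(4*t), -3*t^2*exp(4*t)/2 + 3*t*exp(4*t) + exp(4*t)]

Strategy: write B = P · J · P⁻¹ where J is a Jordan canonical form, so e^{tB} = P · e^{tJ} · P⁻¹, and e^{tJ} can be computed block-by-block.

B has Jordan form
J =
  [4, 1, 0]
  [0, 4, 1]
  [0, 0, 4]
(up to reordering of blocks).

Per-block formulas:
  For a 3×3 Jordan block J_3(4): exp(t · J_3(4)) = e^(4t)·(I + t·N + (t^2/2)·N^2), where N is the 3×3 nilpotent shift.

After assembling e^{tJ} and conjugating by P, we get:

e^{tB} =
  [9*t^2*exp(4*t)/2 - 6*t*exp(4*t) + exp(4*t), -3*t^2*exp(4*t) + 5*t*exp(4*t), 9*t^2*exp(4*t)/2 - 3*t*exp(4*t)]
  [9*t^2*exp(4*t)/2 - 3*t*exp(4*t), -3*t^2*exp(4*t) + 3*t*exp(4*t) + exp(4*t), 9*t^2*exp(4*t)/2]
  [-3*t^2*exp(4*t)/2 + 4*t*exp(4*t), t^2*exp(4*t) - 3*t*exp(4*t), -3*t^2*exp(4*t)/2 + 3*t*exp(4*t) + exp(4*t)]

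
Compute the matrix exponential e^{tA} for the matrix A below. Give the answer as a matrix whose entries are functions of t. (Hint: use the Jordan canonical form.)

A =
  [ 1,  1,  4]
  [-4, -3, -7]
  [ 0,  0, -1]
e^{tA} =
  [2*t*exp(-t) + exp(-t), t*exp(-t), t^2*exp(-t)/2 + 4*t*exp(-t)]
  [-4*t*exp(-t), -2*t*exp(-t) + exp(-t), -t^2*exp(-t) - 7*t*exp(-t)]
  [0, 0, exp(-t)]

Strategy: write A = P · J · P⁻¹ where J is a Jordan canonical form, so e^{tA} = P · e^{tJ} · P⁻¹, and e^{tJ} can be computed block-by-block.

A has Jordan form
J =
  [-1,  1,  0]
  [ 0, -1,  1]
  [ 0,  0, -1]
(up to reordering of blocks).

Per-block formulas:
  For a 3×3 Jordan block J_3(-1): exp(t · J_3(-1)) = e^(-1t)·(I + t·N + (t^2/2)·N^2), where N is the 3×3 nilpotent shift.

After assembling e^{tJ} and conjugating by P, we get:

e^{tA} =
  [2*t*exp(-t) + exp(-t), t*exp(-t), t^2*exp(-t)/2 + 4*t*exp(-t)]
  [-4*t*exp(-t), -2*t*exp(-t) + exp(-t), -t^2*exp(-t) - 7*t*exp(-t)]
  [0, 0, exp(-t)]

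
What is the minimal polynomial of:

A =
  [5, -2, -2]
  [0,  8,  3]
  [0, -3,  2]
x^2 - 10*x + 25

The characteristic polynomial is χ_A(x) = (x - 5)^3, so the eigenvalues are known. The minimal polynomial is
  m_A(x) = Π_λ (x − λ)^{k_λ}
where k_λ is the size of the *largest* Jordan block for λ (equivalently, the smallest k with (A − λI)^k v = 0 for every generalised eigenvector v of λ).

  λ = 5: largest Jordan block has size 2, contributing (x − 5)^2

So m_A(x) = (x - 5)^2 = x^2 - 10*x + 25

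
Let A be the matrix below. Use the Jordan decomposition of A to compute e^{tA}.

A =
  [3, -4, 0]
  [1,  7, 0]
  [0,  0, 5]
e^{tA} =
  [-2*t*exp(5*t) + exp(5*t), -4*t*exp(5*t), 0]
  [t*exp(5*t), 2*t*exp(5*t) + exp(5*t), 0]
  [0, 0, exp(5*t)]

Strategy: write A = P · J · P⁻¹ where J is a Jordan canonical form, so e^{tA} = P · e^{tJ} · P⁻¹, and e^{tJ} can be computed block-by-block.

A has Jordan form
J =
  [5, 1, 0]
  [0, 5, 0]
  [0, 0, 5]
(up to reordering of blocks).

Per-block formulas:
  For a 2×2 Jordan block J_2(5): exp(t · J_2(5)) = e^(5t)·(I + t·N), where N is the 2×2 nilpotent shift.
  For a 1×1 block at λ = 5: exp(t · [5]) = [e^(5t)].

After assembling e^{tJ} and conjugating by P, we get:

e^{tA} =
  [-2*t*exp(5*t) + exp(5*t), -4*t*exp(5*t), 0]
  [t*exp(5*t), 2*t*exp(5*t) + exp(5*t), 0]
  [0, 0, exp(5*t)]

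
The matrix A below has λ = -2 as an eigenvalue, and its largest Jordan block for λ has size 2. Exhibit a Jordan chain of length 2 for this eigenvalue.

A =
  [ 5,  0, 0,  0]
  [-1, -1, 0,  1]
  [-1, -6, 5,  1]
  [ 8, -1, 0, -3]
A Jordan chain for λ = -2 of length 2:
v_1 = (0, 1, 1, -1)ᵀ
v_2 = (0, 1, 1, 0)ᵀ

Let N = A − (-2)·I. We want v_2 with N^2 v_2 = 0 but N^1 v_2 ≠ 0; then v_{j-1} := N · v_j for j = 2, …, 2.

Pick v_2 = (0, 1, 1, 0)ᵀ.
Then v_1 = N · v_2 = (0, 1, 1, -1)ᵀ.

Sanity check: (A − (-2)·I) v_1 = (0, 0, 0, 0)ᵀ = 0. ✓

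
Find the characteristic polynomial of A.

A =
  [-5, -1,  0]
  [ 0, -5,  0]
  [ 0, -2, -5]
x^3 + 15*x^2 + 75*x + 125

Expanding det(x·I − A) (e.g. by cofactor expansion or by noting that A is similar to its Jordan form J, which has the same characteristic polynomial as A) gives
  χ_A(x) = x^3 + 15*x^2 + 75*x + 125
which factors as (x + 5)^3. The eigenvalues (with algebraic multiplicities) are λ = -5 with multiplicity 3.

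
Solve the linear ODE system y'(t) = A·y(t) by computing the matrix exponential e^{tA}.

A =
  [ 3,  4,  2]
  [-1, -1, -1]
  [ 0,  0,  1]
e^{tA} =
  [2*t*exp(t) + exp(t), 4*t*exp(t), 2*t*exp(t)]
  [-t*exp(t), -2*t*exp(t) + exp(t), -t*exp(t)]
  [0, 0, exp(t)]

Strategy: write A = P · J · P⁻¹ where J is a Jordan canonical form, so e^{tA} = P · e^{tJ} · P⁻¹, and e^{tJ} can be computed block-by-block.

A has Jordan form
J =
  [1, 1, 0]
  [0, 1, 0]
  [0, 0, 1]
(up to reordering of blocks).

Per-block formulas:
  For a 2×2 Jordan block J_2(1): exp(t · J_2(1)) = e^(1t)·(I + t·N), where N is the 2×2 nilpotent shift.
  For a 1×1 block at λ = 1: exp(t · [1]) = [e^(1t)].

After assembling e^{tJ} and conjugating by P, we get:

e^{tA} =
  [2*t*exp(t) + exp(t), 4*t*exp(t), 2*t*exp(t)]
  [-t*exp(t), -2*t*exp(t) + exp(t), -t*exp(t)]
  [0, 0, exp(t)]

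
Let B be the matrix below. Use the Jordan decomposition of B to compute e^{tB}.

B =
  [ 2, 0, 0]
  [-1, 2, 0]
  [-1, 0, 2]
e^{tB} =
  [exp(2*t), 0, 0]
  [-t*exp(2*t), exp(2*t), 0]
  [-t*exp(2*t), 0, exp(2*t)]

Strategy: write B = P · J · P⁻¹ where J is a Jordan canonical form, so e^{tB} = P · e^{tJ} · P⁻¹, and e^{tJ} can be computed block-by-block.

B has Jordan form
J =
  [2, 1, 0]
  [0, 2, 0]
  [0, 0, 2]
(up to reordering of blocks).

Per-block formulas:
  For a 1×1 block at λ = 2: exp(t · [2]) = [e^(2t)].
  For a 2×2 Jordan block J_2(2): exp(t · J_2(2)) = e^(2t)·(I + t·N), where N is the 2×2 nilpotent shift.

After assembling e^{tJ} and conjugating by P, we get:

e^{tB} =
  [exp(2*t), 0, 0]
  [-t*exp(2*t), exp(2*t), 0]
  [-t*exp(2*t), 0, exp(2*t)]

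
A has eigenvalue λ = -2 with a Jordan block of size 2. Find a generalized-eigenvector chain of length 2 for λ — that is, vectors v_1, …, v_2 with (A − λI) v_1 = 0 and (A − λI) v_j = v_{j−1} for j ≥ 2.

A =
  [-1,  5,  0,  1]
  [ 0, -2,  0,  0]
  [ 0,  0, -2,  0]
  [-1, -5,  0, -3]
A Jordan chain for λ = -2 of length 2:
v_1 = (1, 0, 0, -1)ᵀ
v_2 = (1, 0, 0, 0)ᵀ

Let N = A − (-2)·I. We want v_2 with N^2 v_2 = 0 but N^1 v_2 ≠ 0; then v_{j-1} := N · v_j for j = 2, …, 2.

Pick v_2 = (1, 0, 0, 0)ᵀ.
Then v_1 = N · v_2 = (1, 0, 0, -1)ᵀ.

Sanity check: (A − (-2)·I) v_1 = (0, 0, 0, 0)ᵀ = 0. ✓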